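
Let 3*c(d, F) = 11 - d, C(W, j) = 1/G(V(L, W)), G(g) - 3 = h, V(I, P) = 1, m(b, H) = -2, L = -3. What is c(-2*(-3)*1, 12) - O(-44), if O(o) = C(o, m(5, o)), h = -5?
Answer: 13/6 ≈ 2.1667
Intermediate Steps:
G(g) = -2 (G(g) = 3 - 5 = -2)
C(W, j) = -½ (C(W, j) = 1/(-2) = -½)
c(d, F) = 11/3 - d/3 (c(d, F) = (11 - d)/3 = 11/3 - d/3)
O(o) = -½
c(-2*(-3)*1, 12) - O(-44) = (11/3 - (-2*(-3))/3) - 1*(-½) = (11/3 - 2) + ½ = 5/3 + ½ = 13/6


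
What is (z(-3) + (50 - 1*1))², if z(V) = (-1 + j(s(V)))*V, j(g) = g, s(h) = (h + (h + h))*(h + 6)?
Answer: 17689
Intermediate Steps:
s(h) = 3*h*(6 + h) (s(h) = (h + 2*h)*(6 + h) = (3*h)*(6 + h) = 3*h*(6 + h))
z(V) = V*(-1 + 3*V*(6 + V)) (z(V) = (-1 + 3*V*(6 + V))*V = V*(-1 + 3*V*(6 + V)))
(z(-3) + (50 - 1*1))² = (-3*(-1 + 3*(-3)*(6 - 3)) + (50 - 1*1))² = (-3*(-1 + 3*(-3)*3) + (50 - 1))² = (-3*(-1 - 27) + 49)² = (-3*(-28) + 49)² = (84 + 49)² = 133² = 17689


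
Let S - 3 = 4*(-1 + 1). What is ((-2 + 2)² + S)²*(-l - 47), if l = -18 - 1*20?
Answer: -81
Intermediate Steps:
l = -38 (l = -18 - 20 = -38)
S = 3 (S = 3 + 4*(-1 + 1) = 3 + 4*0 = 3 + 0 = 3)
((-2 + 2)² + S)²*(-l - 47) = ((-2 + 2)² + 3)²*(-1*(-38) - 47) = (0² + 3)²*(38 - 47) = (0 + 3)²*(-9) = 3²*(-9) = 9*(-9) = -81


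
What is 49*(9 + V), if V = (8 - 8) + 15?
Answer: 1176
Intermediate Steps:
V = 15 (V = 0 + 15 = 15)
49*(9 + V) = 49*(9 + 15) = 49*24 = 1176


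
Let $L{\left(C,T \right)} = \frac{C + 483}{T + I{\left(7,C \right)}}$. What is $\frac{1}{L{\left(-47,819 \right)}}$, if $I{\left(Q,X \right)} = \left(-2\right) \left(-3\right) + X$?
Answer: $\frac{389}{218} \approx 1.7844$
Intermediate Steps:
$I{\left(Q,X \right)} = 6 + X$
$L{\left(C,T \right)} = \frac{483 + C}{6 + C + T}$ ($L{\left(C,T \right)} = \frac{C + 483}{T + \left(6 + C\right)} = \frac{483 + C}{6 + C + T}$)
$\frac{1}{L{\left(-47,819 \right)}} = \frac{1}{\frac{1}{6 - 47 + 819} \left(483 - 47\right)} = \frac{1}{\frac{1}{778} \cdot 436} = \frac{1}{\frac{218}{389}} = \frac{389}{218}$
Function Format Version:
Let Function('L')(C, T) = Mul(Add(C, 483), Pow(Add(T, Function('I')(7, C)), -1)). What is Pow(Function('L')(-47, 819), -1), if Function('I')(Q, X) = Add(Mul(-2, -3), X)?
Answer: Rational(389, 218) ≈ 1.7844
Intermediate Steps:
Function('I')(Q, X) = Add(6, X)
Function('L')(C, T) = Mul(Pow(Add(6, C, T), -1), Add(483, C)) (Function('L')(C, T) = Mul(Add(C, 483), Pow(Add(T, Add(6, C)), -1)) = Mul(Add(483, C), Pow(Add(6, C, T), -1)) = Mul(Pow(Add(6, C, T), -1), Add(483, C)))
Pow(Function('L')(-47, 819), -1) = Pow(Mul(Pow(Add(6, -47, 819), -1), Add(483, -47)), -1) = Pow(Mul(Pow(778, -1), 436), -1) = Pow(Mul(Rational(1, 778), 436), -1) = Pow(Rational(218, 389), -1) = Rational(389, 218)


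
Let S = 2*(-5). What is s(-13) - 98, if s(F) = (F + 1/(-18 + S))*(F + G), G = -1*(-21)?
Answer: -1416/7 ≈ -202.29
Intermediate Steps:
S = -10
G = 21
s(F) = (21 + F)*(-1/28 + F) (s(F) = (F + 1/(-18 - 10))*(F + 21) = (F + 1/(-28))*(21 + F) = (F - 1/28)*(21 + F) = (-1/28 + F)*(21 + F) = (21 + F)*(-1/28 + F))
s(-13) - 98 = (-¾ + (-13)² + (587/28)*(-13)) - 98 = (-¾ + 169 - 7631/28) - 98 = -730/7 - 98 = -1416/7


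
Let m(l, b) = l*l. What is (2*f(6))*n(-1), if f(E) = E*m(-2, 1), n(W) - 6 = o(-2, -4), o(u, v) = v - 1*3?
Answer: -48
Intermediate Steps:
o(u, v) = -3 + v (o(u, v) = v - 3 = -3 + v)
n(W) = -1 (n(W) = 6 + (-3 - 4) = 6 - 7 = -1)
m(l, b) = l²
f(E) = 4*E (f(E) = E*(-2)² = E*4 = 4*E)
(2*f(6))*n(-1) = (2*(4*6))*(-1) = (2*24)*(-1) = 48*(-1) = -48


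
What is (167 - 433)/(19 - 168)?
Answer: 266/149 ≈ 1.7852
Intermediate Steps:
(167 - 433)/(19 - 168) = -266/(-149) = -266*(-1/149) = 266/149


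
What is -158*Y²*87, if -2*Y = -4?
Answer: -54984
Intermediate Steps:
Y = 2 (Y = -½*(-4) = 2)
-158*Y²*87 = -158*2²*87 = -158*4*87 = -632*87 = -54984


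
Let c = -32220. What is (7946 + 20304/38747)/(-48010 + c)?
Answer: -153951983/1554335905 ≈ -0.099047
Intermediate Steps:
(7946 + 20304/38747)/(-48010 + c) = (7946 + 20304/38747)/(-48010 - 32220) = (7946 + 20304*(1/38747))/(-80230) = (7946 + 20304/38747)*(-1/80230) = (307903966/38747)*(-1/80230) = -153951983/1554335905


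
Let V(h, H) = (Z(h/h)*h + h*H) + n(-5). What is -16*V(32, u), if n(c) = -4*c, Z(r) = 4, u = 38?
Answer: -21824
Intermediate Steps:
V(h, H) = 20 + 4*h + H*h (V(h, H) = (4*h + h*H) - 4*(-5) = (4*h + H*h) + 20 = 20 + 4*h + H*h)
-16*V(32, u) = -16*(20 + 4*32 + 38*32) = -16*(20 + 128 + 1216) = -16*1364 = -21824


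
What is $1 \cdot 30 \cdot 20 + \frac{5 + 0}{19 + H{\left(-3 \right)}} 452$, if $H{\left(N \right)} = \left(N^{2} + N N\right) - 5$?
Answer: $\frac{5365}{8} \approx 670.63$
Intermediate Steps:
$H{\left(N \right)} = -5 + 2 N^{2}$ ($H{\left(N \right)} = \left(N^{2} + N^{2}\right) - 5 = 2 N^{2} - 5 = -5 + 2 N^{2}$)
$1 \cdot 30 \cdot 20 + \frac{5 + 0}{19 + H{\left(-3 \right)}} 452 = 1 \cdot 30 \cdot 20 + \frac{5 + 0}{19 - \left(5 - 2 \left(-3\right)^{2}\right)} 452 = 30 \cdot 20 + \frac{5}{19 + \left(-5 + 2 \cdot 9\right)} 452 = 600 + \frac{5}{19 + \left(-5 + 18\right)} 452 = 600 + \frac{5}{19 + 13} \cdot 452 = 600 + \frac{5}{32} \cdot 452 = 600 + \frac{565}{8} = \frac{5365}{8}$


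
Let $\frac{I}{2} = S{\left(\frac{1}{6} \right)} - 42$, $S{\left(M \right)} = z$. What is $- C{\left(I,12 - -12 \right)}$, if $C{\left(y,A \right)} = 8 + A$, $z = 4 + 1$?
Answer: $-32$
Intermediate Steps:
$z = 5$
$S{\left(M \right)} = 5$
$I = -74$ ($I = 2 \left(5 - 42\right) = 2 \left(-37\right) = -74$)
$- C{\left(I,12 - -12 \right)} = - (8 + \left(12 - -12\right)) = - (8 + \left(12 + 12\right)) = - (8 + 24) = \left(-1\right) 32 = -32$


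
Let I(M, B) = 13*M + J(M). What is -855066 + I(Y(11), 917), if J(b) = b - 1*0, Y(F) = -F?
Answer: -855220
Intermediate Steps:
J(b) = b (J(b) = b + 0 = b)
I(M, B) = 14*M (I(M, B) = 13*M + M = 14*M)
-855066 + I(Y(11), 917) = -855066 + 14*(-1*11) = -855066 + 14*(-11) = -855066 - 154 = -855220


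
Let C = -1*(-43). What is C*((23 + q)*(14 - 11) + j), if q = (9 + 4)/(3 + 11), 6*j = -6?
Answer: 42613/14 ≈ 3043.8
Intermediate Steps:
j = -1 (j = (1/6)*(-6) = -1)
C = 43
q = 13/14 ≈ 0.92857
C*((23 + q)*(14 - 11) + j) = 43*((23 + 13/14)*(14 - 11) - 1) = 43*((335/14)*3 - 1) = 43*(1005/14 - 1) = 43*(991/14) = 42613/14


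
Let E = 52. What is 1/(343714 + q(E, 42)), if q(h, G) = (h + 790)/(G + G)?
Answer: 42/14436409 ≈ 2.9093e-6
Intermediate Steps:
q(h, G) = (790 + h)/(2*G) (q(h, G) = (790 + h)/((2*G)) = (790 + h)*(1/(2*G)) = (790 + h)/(2*G))
1/(343714 + q(E, 42)) = 1/(343714 + (½)*(790 + 52)/42) = 1/(343714 + (½)*(1/42)*842) = 1/(343714 + 421/42) = 1/(14436409/42) = 42/14436409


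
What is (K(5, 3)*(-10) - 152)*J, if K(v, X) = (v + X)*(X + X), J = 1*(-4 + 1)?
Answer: 1896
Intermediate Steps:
J = -3 (J = 1*(-3) = -3)
K(v, X) = 2*X*(X + v) (K(v, X) = (X + v)*(2*X) = 2*X*(X + v))
(K(5, 3)*(-10) - 152)*J = ((2*3*(3 + 5))*(-10) - 152)*(-3) = ((2*3*8)*(-10) - 152)*(-3) = (48*(-10) - 152)*(-3) = (-480 - 152)*(-3) = -632*(-3) = 1896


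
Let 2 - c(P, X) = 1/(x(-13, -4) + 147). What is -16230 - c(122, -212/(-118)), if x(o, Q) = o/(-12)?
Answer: -28844252/1777 ≈ -16232.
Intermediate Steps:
x(o, Q) = -o/12 (x(o, Q) = o*(-1/12) = -o/12)
c(P, X) = 3542/1777 (c(P, X) = 2 - 1/(-1/12*(-13) + 147) = 2 - 1/(13/12 + 147) = 2 - 1/1777/12 = 2 - 1*12/1777 = 2 - 12/1777 = 3542/1777)
-16230 - c(122, -212/(-118)) = -16230 - 1*3542/1777 = -16230 - 3542/1777 = -28844252/1777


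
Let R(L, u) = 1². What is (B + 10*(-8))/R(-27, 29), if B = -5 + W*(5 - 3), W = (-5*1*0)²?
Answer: -85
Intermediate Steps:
R(L, u) = 1
W = 0 (W = (-5*0)² = 0² = 0)
B = -5 (B = -5 + 0*(5 - 3) = -5 + 0*2 = -5 + 0 = -5)
(B + 10*(-8))/R(-27, 29) = (-5 + 10*(-8))/1 = (-5 - 80)*1 = -85*1 = -85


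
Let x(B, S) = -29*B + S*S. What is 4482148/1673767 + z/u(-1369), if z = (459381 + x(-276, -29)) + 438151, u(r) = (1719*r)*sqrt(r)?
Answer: 4482148/1673767 + 906377*I/87072507 ≈ 2.6779 + 0.010409*I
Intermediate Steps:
x(B, S) = S**2 - 29*B (x(B, S) = -29*B + S**2 = S**2 - 29*B)
u(r) = 1719*r**(3/2)
z = 906377 (z = (459381 + ((-29)**2 - 29*(-276))) + 438151 = (459381 + (841 + 8004)) + 438151 = (459381 + 8845) + 438151 = 468226 + 438151 = 906377)
4482148/1673767 + z/u(-1369) = 4482148/1673767 + 906377/((1719*(-1369)**(3/2))) = 4482148*(1/1673767) + 906377/((1719*(-50653*I))) = 4482148/1673767 + 906377/((-87072507*I)) = 4482148/1673767 + 906377*(I/87072507) = 4482148/1673767 + 906377*I/87072507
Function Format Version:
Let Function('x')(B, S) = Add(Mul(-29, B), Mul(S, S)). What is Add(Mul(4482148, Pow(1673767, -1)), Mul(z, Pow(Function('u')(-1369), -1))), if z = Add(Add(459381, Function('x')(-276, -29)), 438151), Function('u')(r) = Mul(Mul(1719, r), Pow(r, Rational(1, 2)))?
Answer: Add(Rational(4482148, 1673767), Mul(Rational(906377, 87072507), I)) ≈ Add(2.6779, Mul(0.010409, I))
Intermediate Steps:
Function('x')(B, S) = Add(Pow(S, 2), Mul(-29, B)) (Function('x')(B, S) = Add(Mul(-29, B), Pow(S, 2)) = Add(Pow(S, 2), Mul(-29, B)))
Function('u')(r) = Mul(1719, Pow(r, Rational(3, 2)))
z = 906377 (z = Add(Add(459381, Add(Pow(-29, 2), Mul(-29, -276))), 438151) = Add(Add(459381, Add(841, 8004)), 438151) = Add(Add(459381, 8845), 438151) = Add(468226, 438151) = 906377)
Add(Mul(4482148, Pow(1673767, -1)), Mul(z, Pow(Function('u')(-1369), -1))) = Add(Mul(4482148, Pow(1673767, -1)), Mul(906377, Pow(Mul(1719, Pow(-1369, Rational(3, 2))), -1))) = Add(Mul(4482148, Rational(1, 1673767)), Mul(906377, Pow(Mul(1719, Mul(-50653, I)), -1))) = Add(Rational(4482148, 1673767), Mul(906377, Pow(Mul(-87072507, I), -1))) = Add(Rational(4482148, 1673767), Mul(906377, Mul(Rational(1, 87072507), I))) = Add(Rational(4482148, 1673767), Mul(Rational(906377, 87072507), I))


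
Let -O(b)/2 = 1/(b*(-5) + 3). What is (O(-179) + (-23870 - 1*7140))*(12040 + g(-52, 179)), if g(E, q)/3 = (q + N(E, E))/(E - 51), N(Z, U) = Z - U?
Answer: -17259322744253/46247 ≈ -3.7320e+8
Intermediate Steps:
g(E, q) = 3*q/(-51 + E) (g(E, q) = 3*((q + (E - E))/(E - 51)) = 3*((q + 0)/(-51 + E)) = 3*(q/(-51 + E)) = 3*q/(-51 + E))
O(b) = -2/(3 - 5*b) (O(b) = -2/(b*(-5) + 3) = -2/(-5*b + 3) = -2/(3 - 5*b))
(O(-179) + (-23870 - 1*7140))*(12040 + g(-52, 179)) = (2/(-3 + 5*(-179)) + (-23870 - 1*7140))*(12040 + 3*179/(-51 - 52)) = (2/(-3 - 895) + (-23870 - 7140))*(12040 + 3*179/(-103)) = (2/(-898) - 31010)*(12040 + 3*179*(-1/103)) = (2*(-1/898) - 31010)*(12040 - 537/103) = (-1/449 - 31010)*(1239583/103) = -13923491/449*1239583/103 = -17259322744253/46247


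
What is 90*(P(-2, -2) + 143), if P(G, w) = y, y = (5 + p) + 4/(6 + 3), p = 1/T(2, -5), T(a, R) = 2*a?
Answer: 26765/2 ≈ 13383.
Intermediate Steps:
p = 1/4 (p = 1/(2*2) = 1/4 ≈ 0.25000)
y = 205/36 (y = (5 + 1/4) + 4/(6 + 3) = 21/4 + 4/9 = 205/36 ≈ 5.6944)
P(G, w) = 205/36
90*(P(-2, -2) + 143) = 90*(205/36 + 143) = 90*(5353/36) = 26765/2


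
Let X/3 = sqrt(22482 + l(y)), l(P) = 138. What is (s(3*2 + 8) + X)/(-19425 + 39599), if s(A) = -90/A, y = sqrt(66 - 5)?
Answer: -45/141218 + 3*sqrt(5655)/10087 ≈ 0.022047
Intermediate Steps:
y = sqrt(61) ≈ 7.8102
X = 6*sqrt(5655) (X = 3*sqrt(22482 + 138) = 3*sqrt(22620) = 3*(2*sqrt(5655)) = 6*sqrt(5655) ≈ 451.20)
(s(3*2 + 8) + X)/(-19425 + 39599) = (-90/(3*2 + 8) + 6*sqrt(5655))/(-19425 + 39599) = (-90/(6 + 8) + 6*sqrt(5655))/20174 = (-90/14 + 6*sqrt(5655))*(1/20174) = (-90*1/14 + 6*sqrt(5655))*(1/20174) = (-45/7 + 6*sqrt(5655))*(1/20174) = -45/141218 + 3*sqrt(5655)/10087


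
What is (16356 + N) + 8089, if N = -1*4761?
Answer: 19684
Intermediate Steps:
N = -4761
(16356 + N) + 8089 = (16356 - 4761) + 8089 = 11595 + 8089 = 19684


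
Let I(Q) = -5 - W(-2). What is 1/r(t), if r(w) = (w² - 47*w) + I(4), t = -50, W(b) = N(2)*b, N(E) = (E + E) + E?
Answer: 1/4857 ≈ 0.00020589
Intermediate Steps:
N(E) = 3*E (N(E) = 2*E + E = 3*E)
W(b) = 6*b (W(b) = (3*2)*b = 6*b)
I(Q) = 7 (I(Q) = -5 - 6*(-2) = -5 - 1*(-12) = -5 + 12 = 7)
r(w) = 7 + w² - 47*w (r(w) = (w² - 47*w) + 7 = 7 + w² - 47*w)
1/r(t) = 1/(7 + (-50)² - 47*(-50)) = 1/(7 + 2500 + 2350) = 1/4857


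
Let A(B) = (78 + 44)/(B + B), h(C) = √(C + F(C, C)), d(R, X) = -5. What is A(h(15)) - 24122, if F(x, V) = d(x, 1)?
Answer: -24122 + 61*√10/10 ≈ -24103.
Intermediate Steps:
F(x, V) = -5
h(C) = √(-5 + C) (h(C) = √(C - 5) = √(-5 + C))
A(B) = 61/B (A(B) = 122/((2*B)) = 122*(1/(2*B)) = 61/B)
A(h(15)) - 24122 = 61/(√(-5 + 15)) - 24122 = 61/(√10) - 24122 = 61*(√10/10) - 24122 = 61*√10/10 - 24122 = -24122 + 61*√10/10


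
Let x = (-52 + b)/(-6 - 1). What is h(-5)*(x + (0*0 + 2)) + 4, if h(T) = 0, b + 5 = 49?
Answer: 4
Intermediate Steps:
b = 44 (b = -5 + 49 = 44)
x = 8/7 (x = (-52 + 44)/(-6 - 1) = -8/(-7) = -8*(-⅐) = 8/7 ≈ 1.1429)
h(-5)*(x + (0*0 + 2)) + 4 = 0*(8/7 + (0*0 + 2)) + 4 = 0*(8/7 + (0 + 2)) + 4 = 0*(8/7 + 2) + 4 = 0*(22/7) + 4 = 0 + 4 = 4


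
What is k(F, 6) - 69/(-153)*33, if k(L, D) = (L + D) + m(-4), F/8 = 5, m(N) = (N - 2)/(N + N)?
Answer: 4191/68 ≈ 61.632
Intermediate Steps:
m(N) = (-2 + N)/(2*N) (m(N) = (-2 + N)/((2*N)) = (-2 + N)*(1/(2*N)) = (-2 + N)/(2*N))
F = 40 (F = 8*5 = 40)
k(L, D) = 3/4 + D + L (k(L, D) = (L + D) + (1/2)*(-2 - 4)/(-4) = (D + L) + (1/2)*(-1/4)*(-6) = (D + L) + 3/4 = 3/4 + D + L)
k(F, 6) - 69/(-153)*33 = (3/4 + 6 + 40) - 69/(-153)*33 = 187/4 - 69*(-1/153)*33 = 187/4 + (23/51)*33 = 187/4 + 253/17 = 4191/68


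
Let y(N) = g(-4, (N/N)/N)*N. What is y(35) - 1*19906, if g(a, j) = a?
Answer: -20046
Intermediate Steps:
y(N) = -4*N
y(35) - 1*19906 = -4*35 - 1*19906 = -140 - 19906 = -20046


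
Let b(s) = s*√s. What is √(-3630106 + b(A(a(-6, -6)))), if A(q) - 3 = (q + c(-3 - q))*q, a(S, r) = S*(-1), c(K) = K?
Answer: √(-3630106 - 15*I*√15) ≈ 0.02 - 1905.3*I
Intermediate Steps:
a(S, r) = -S
A(q) = 3 - 3*q (A(q) = 3 + (q + (-3 - q))*q = 3 - 3*q)
b(s) = s^(3/2)
√(-3630106 + b(A(a(-6, -6)))) = √(-3630106 + (3 - (-3)*(-6))^(3/2)) = √(-3630106 + (3 - 3*6)^(3/2)) = √(-3630106 + (3 - 18)^(3/2)) = √(-3630106 + (-15)^(3/2)) = √(-3630106 - 15*I*√15)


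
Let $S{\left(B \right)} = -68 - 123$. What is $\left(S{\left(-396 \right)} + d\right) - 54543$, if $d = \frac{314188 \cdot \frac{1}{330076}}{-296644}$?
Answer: $- \frac{1339820791239771}{24478766236} \approx -54734.0$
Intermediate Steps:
$S{\left(B \right)} = -191$ ($S{\left(B \right)} = -68 - 123 = -191$)
$d = - \frac{78547}{24478766236}$ ($d = 314188 \cdot \frac{1}{330076} \left(- \frac{1}{296644}\right) = \frac{78547}{82519} \left(- \frac{1}{296644}\right) = - \frac{78547}{24478766236} \approx -3.2088 \cdot 10^{-6}$)
$\left(S{\left(-396 \right)} + d\right) - 54543 = \left(-191 - \frac{78547}{24478766236}\right) - 54543 = - \frac{4675444429623}{24478766236} - 54543 = - \frac{1339820791239771}{24478766236}$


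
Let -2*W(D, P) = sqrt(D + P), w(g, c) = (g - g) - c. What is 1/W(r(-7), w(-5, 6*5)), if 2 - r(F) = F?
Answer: 2*I*sqrt(21)/21 ≈ 0.43644*I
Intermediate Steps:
r(F) = 2 - F
w(g, c) = -c (w(g, c) = 0 - c = -c)
W(D, P) = -sqrt(D + P)/2
1/W(r(-7), w(-5, 6*5)) = 1/(-sqrt((2 - 1*(-7)) - 6*5)/2) = 1/(-sqrt((2 + 7) - 1*30)/2) = 1/(-sqrt(9 - 30)/2) = 1/(-I*sqrt(21)/2) = 2*I*sqrt(21)/21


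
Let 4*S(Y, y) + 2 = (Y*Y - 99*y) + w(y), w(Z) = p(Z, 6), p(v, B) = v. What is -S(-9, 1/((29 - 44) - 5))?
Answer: -839/40 ≈ -20.975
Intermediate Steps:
w(Z) = Z
S(Y, y) = -1/2 - 49*y/2 + Y**2/4 (S(Y, y) = -1/2 + ((Y*Y - 99*y) + y)/4 = -1/2 + ((Y**2 - 99*y) + y)/4 = -1/2 + (Y**2 - 98*y)/4 = -1/2 + (-49*y/2 + Y**2/4) = -1/2 - 49*y/2 + Y**2/4)
-S(-9, 1/((29 - 44) - 5)) = -(-1/2 - 49/(2*((29 - 44) - 5)) + (1/4)*(-9)**2) = -(-1/2 - 49/(2*(-15 - 5)) + (1/4)*81) = -(-1/2 - 49/2/(-20) + 81/4) = -(-1/2 - 49/2*(-1/20) + 81/4) = -(-1/2 + 49/40 + 81/4) = -1*839/40 = -839/40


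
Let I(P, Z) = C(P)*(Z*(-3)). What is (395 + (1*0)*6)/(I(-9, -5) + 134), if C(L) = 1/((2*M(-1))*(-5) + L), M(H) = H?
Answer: 395/149 ≈ 2.6510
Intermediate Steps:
C(L) = 1/(10 + L) (C(L) = 1/((2*(-1))*(-5) + L) = 1/(-2*(-5) + L) = 1/(10 + L))
I(P, Z) = -3*Z/(10 + P) (I(P, Z) = (Z*(-3))/(10 + P) = (-3*Z)/(10 + P) = -3*Z/(10 + P))
(395 + (1*0)*6)/(I(-9, -5) + 134) = (395 + (1*0)*6)/(-3*(-5)/(10 - 9) + 134) = (395 + 0*6)/(-3*(-5)/1 + 134) = (395 + 0)/(-3*(-5)*1 + 134) = 395/(15 + 134) = 395/149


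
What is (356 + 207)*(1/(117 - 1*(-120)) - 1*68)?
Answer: -9072745/237 ≈ -38282.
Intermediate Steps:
(356 + 207)*(1/(117 - 1*(-120)) - 1*68) = 563*(1/(117 + 120) - 68) = 563*(1/237 - 68) = 563*(-16115/237) = -9072745/237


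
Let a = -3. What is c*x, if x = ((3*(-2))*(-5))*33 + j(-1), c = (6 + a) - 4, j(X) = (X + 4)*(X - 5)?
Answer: -972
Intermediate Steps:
j(X) = (-5 + X)*(4 + X) (j(X) = (4 + X)*(-5 + X) = (-5 + X)*(4 + X))
c = -1 (c = (6 - 3) - 4 = 3 - 4 = -1)
x = 972 (x = ((3*(-2))*(-5))*33 + (-20 + (-1)² - 1*(-1)) = -6*(-5)*33 + (-20 + 1 + 1) = 30*33 - 18 = 990 - 18 = 972)
c*x = -1*972 = -972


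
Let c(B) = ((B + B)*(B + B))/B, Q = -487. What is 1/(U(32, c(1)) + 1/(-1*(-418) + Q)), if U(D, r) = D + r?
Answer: 69/2483 ≈ 0.027789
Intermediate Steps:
c(B) = 4*B (c(B) = ((2*B)*(2*B))/B = (4*B²)/B = 4*B)
1/(U(32, c(1)) + 1/(-1*(-418) + Q)) = 1/((32 + 4*1) + 1/(-1*(-418) - 487)) = 1/((32 + 4) + 1/(418 - 487)) = 1/(36 + 1/(-69)) = 1/(36 - 1/69) = 1/(2483/69) = 69/2483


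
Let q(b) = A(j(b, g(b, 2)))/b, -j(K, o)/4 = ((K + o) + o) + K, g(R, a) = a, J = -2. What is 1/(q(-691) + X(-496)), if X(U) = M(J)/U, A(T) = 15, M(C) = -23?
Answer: 342736/8453 ≈ 40.546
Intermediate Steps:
j(K, o) = -8*K - 8*o (j(K, o) = -4*(((K + o) + o) + K) = -4*((K + 2*o) + K) = -4*(2*K + 2*o) = -8*K - 8*o)
X(U) = -23/U
q(b) = 15/b
1/(q(-691) + X(-496)) = 1/(15/(-691) - 23/(-496)) = 1/(15*(-1/691) - 23*(-1/496)) = 1/(-15/691 + 23/496) = 1/(8453/342736) = 342736/8453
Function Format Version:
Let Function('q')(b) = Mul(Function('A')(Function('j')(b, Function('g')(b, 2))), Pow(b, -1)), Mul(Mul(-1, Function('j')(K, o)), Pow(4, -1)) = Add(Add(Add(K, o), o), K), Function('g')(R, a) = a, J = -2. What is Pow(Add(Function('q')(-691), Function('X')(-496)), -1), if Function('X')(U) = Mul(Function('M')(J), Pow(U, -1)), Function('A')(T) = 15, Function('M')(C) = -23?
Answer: Rational(342736, 8453) ≈ 40.546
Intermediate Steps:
Function('j')(K, o) = Add(Mul(-8, K), Mul(-8, o)) (Function('j')(K, o) = Mul(-4, Add(Add(Add(K, o), o), K)) = Mul(-4, Add(Add(K, Mul(2, o)), K)) = Mul(-4, Add(Mul(2, K), Mul(2, o))) = Add(Mul(-8, K), Mul(-8, o)))
Function('X')(U) = Mul(-23, Pow(U, -1))
Function('q')(b) = Mul(15, Pow(b, -1))
Pow(Add(Function('q')(-691), Function('X')(-496)), -1) = Pow(Add(Mul(15, Pow(-691, -1)), Mul(-23, Pow(-496, -1))), -1) = Pow(Add(Mul(15, Rational(-1, 691)), Mul(-23, Rational(-1, 496))), -1) = Pow(Add(Rational(-15, 691), Rational(23, 496)), -1) = Pow(Rational(8453, 342736), -1) = Rational(342736, 8453)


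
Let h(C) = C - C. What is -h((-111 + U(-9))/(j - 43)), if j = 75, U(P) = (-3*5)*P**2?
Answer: 0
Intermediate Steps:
U(P) = -15*P**2
h(C) = 0
-h((-111 + U(-9))/(j - 43)) = -1*0 = 0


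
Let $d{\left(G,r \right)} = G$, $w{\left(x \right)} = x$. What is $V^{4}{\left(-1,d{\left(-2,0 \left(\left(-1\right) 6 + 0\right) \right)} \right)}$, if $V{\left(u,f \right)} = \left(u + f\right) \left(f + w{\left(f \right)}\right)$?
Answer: $20736$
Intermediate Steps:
$V{\left(u,f \right)} = 2 f \left(f + u\right)$ ($V{\left(u,f \right)} = \left(u + f\right) \left(f + f\right) = \left(f + u\right) 2 f = 2 f \left(f + u\right)$)
$V^{4}{\left(-1,d{\left(-2,0 \left(\left(-1\right) 6 + 0\right) \right)} \right)} = \left(2 \left(-2\right) \left(-2 - 1\right)\right)^{4} = \left(2 \left(-2\right) \left(-3\right)\right)^{4} = 12^{4} = 20736$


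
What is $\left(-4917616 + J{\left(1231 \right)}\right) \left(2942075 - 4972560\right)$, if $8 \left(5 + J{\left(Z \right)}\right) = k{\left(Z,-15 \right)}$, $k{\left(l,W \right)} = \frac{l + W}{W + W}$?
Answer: $\frac{29955497891927}{3} \approx 9.9852 \cdot 10^{12}$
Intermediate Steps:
$k{\left(l,W \right)} = \frac{W + l}{2 W}$
$J{\left(Z \right)} = - \frac{79}{16} - \frac{Z}{240}$ ($J{\left(Z \right)} = -5 + \frac{\frac{1}{2} \frac{1}{-15} \left(-15 + Z\right)}{8} = -5 + \frac{\frac{1}{2} \left(- \frac{1}{15}\right) \left(-15 + Z\right)}{8} = -5 + \frac{\frac{1}{2} - \frac{Z}{30}}{8} = -5 - \left(- \frac{1}{16} + \frac{Z}{240}\right) = - \frac{79}{16} - \frac{Z}{240}$)
$\left(-4917616 + J{\left(1231 \right)}\right) \left(2942075 - 4972560\right) = \left(-4917616 - \frac{151}{15}\right) \left(2942075 - 4972560\right) = \left(-4917616 - \frac{151}{15}\right) \left(-2030485\right) = \left(- \frac{73764391}{15}\right) \left(-2030485\right) = \frac{29955497891927}{3}$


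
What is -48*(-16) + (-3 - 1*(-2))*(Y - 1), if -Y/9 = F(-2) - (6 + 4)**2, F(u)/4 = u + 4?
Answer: -59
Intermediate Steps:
F(u) = 16 + 4*u (F(u) = 4*(u + 4) = 4*(4 + u) = 16 + 4*u)
Y = 828 (Y = -9*((16 + 4*(-2)) - (6 + 4)**2) = -9*((16 - 8) - 1*10**2) = -9*(8 - 1*100) = -9*(8 - 100) = -9*(-92) = 828)
-48*(-16) + (-3 - 1*(-2))*(Y - 1) = -48*(-16) + (-3 - 1*(-2))*(828 - 1) = 768 + (-3 + 2)*827 = 768 - 1*827 = 768 - 827 = -59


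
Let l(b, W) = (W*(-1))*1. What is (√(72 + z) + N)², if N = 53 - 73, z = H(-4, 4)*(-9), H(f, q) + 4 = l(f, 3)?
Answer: 535 - 120*√15 ≈ 70.242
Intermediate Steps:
l(b, W) = -W (l(b, W) = -W*1 = -W)
H(f, q) = -7 (H(f, q) = -4 - 1*3 = -4 - 3 = -7)
z = 63 (z = -7*(-9) = 63)
N = -20
(√(72 + z) + N)² = (√(72 + 63) - 20)² = (√135 - 20)² = (3*√15 - 20)² = (-20 + 3*√15)²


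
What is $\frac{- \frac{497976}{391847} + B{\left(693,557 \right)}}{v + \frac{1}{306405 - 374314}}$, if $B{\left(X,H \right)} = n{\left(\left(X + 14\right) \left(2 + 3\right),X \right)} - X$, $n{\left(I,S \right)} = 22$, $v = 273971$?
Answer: $- \frac{17889085398517}{7290351302310386} \approx -0.0024538$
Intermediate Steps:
$B{\left(X,H \right)} = 22 - X$
$\frac{- \frac{497976}{391847} + B{\left(693,557 \right)}}{v + \frac{1}{306405 - 374314}} = \frac{- \frac{497976}{391847} + \left(22 - 693\right)}{273971 + \frac{1}{306405 - 374314}} = \frac{\left(-497976\right) \frac{1}{391847} + \left(22 - 693\right)}{273971 + \frac{1}{-67909}} = \frac{- \frac{497976}{391847} - 671}{273971 - \frac{1}{67909}} = - \frac{263427313}{391847 \cdot \frac{18605096638}{67909}} = \left(- \frac{263427313}{391847}\right) \frac{67909}{18605096638} = - \frac{17889085398517}{7290351302310386}$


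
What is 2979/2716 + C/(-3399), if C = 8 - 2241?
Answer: 1471859/839244 ≈ 1.7538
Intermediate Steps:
C = -2233
2979/2716 + C/(-3399) = 2979/2716 - 2233/(-3399) = 2979*(1/2716) - 2233*(-1/3399) = 2979/2716 + 203/309 = 1471859/839244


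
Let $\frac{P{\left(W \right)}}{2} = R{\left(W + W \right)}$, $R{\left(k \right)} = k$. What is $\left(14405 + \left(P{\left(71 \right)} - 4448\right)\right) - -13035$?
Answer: $23276$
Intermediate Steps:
$P{\left(W \right)} = 4 W$ ($P{\left(W \right)} = 2 \left(W + W\right) = 2 \cdot 2 W = 4 W$)
$\left(14405 + \left(P{\left(71 \right)} - 4448\right)\right) - -13035 = \left(14405 + \left(4 \cdot 71 - 4448\right)\right) - -13035 = \left(14405 + \left(284 - 4448\right)\right) + 13035 = \left(14405 - 4164\right) + 13035 = 10241 + 13035 = 23276$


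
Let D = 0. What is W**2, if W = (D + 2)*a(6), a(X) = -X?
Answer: 144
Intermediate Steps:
W = -12 (W = (0 + 2)*(-1*6) = 2*(-6) = -12)
W**2 = (-12)**2 = 144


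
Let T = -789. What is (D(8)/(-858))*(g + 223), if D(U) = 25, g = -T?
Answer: -1150/39 ≈ -29.487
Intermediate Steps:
g = 789 (g = -1*(-789) = 789)
(D(8)/(-858))*(g + 223) = (25/(-858))*(789 + 223) = (25*(-1/858))*1012 = -25/858*1012 = -1150/39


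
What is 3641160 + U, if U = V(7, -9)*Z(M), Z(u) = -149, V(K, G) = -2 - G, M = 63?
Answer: 3640117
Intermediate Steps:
U = -1043 (U = (-2 - 1*(-9))*(-149) = (-2 + 9)*(-149) = 7*(-149) = -1043)
3641160 + U = 3641160 - 1043 = 3640117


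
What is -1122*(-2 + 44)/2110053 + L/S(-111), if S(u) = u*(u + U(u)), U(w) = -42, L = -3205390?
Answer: -204980093714/1085910003 ≈ -188.76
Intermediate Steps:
S(u) = u*(-42 + u) (S(u) = u*(u - 42) = u*(-42 + u))
-1122*(-2 + 44)/2110053 + L/S(-111) = -1122*(-2 + 44)/2110053 - 3205390*(-1/(111*(-42 - 111))) = -1122*42*(1/2110053) - 3205390/((-111*(-153))) = -47124*1/2110053 - 3205390/16983 = -1428/63941 - 3205390*1/16983 = -1428/63941 - 3205390/16983 = -204980093714/1085910003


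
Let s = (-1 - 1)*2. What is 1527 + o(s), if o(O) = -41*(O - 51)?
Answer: 3782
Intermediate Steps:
s = -4 (s = -2*2 = -4)
o(O) = 2091 - 41*O (o(O) = -41*(-51 + O) = -(-2091 + 41*O) = 2091 - 41*O)
1527 + o(s) = 1527 + (2091 - 41*(-4)) = 1527 + (2091 + 164) = 1527 + 2255 = 3782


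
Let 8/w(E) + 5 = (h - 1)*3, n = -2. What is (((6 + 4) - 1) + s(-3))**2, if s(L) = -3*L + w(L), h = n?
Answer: 14884/49 ≈ 303.75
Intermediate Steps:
h = -2
w(E) = -4/7 (w(E) = 8/(-5 + (-2 - 1)*3) = 8/(-5 - 3*3) = 8/(-5 - 9) = 8/(-14) = 8*(-1/14) = -4/7)
s(L) = -4/7 - 3*L (s(L) = -3*L - 4/7 = -4/7 - 3*L)
(((6 + 4) - 1) + s(-3))**2 = (((6 + 4) - 1) + (-4/7 - 3*(-3)))**2 = ((10 - 1) + (-4/7 + 9))**2 = (9 + 59/7)**2 = (122/7)**2 = 14884/49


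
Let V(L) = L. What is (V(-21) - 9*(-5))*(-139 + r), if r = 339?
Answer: 4800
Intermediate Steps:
(V(-21) - 9*(-5))*(-139 + r) = (-21 - 9*(-5))*(-139 + 339) = (-21 + 45)*200 = 24*200 = 4800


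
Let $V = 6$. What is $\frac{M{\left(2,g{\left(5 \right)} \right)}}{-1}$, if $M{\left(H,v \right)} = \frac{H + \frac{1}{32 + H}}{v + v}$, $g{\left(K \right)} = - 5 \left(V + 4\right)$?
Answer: $\frac{69}{3400} \approx 0.020294$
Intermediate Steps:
$g{\left(K \right)} = -50$ ($g{\left(K \right)} = - 5 \left(6 + 4\right) = \left(-5\right) 10 = -50$)
$M{\left(H,v \right)} = \frac{H + \frac{1}{32 + H}}{2 v}$
$\frac{M{\left(2,g{\left(5 \right)} \right)}}{-1} = \frac{\frac{1}{2} \frac{1}{-50} \frac{1}{32 + 2} \left(1 + 2^{2} + 32 \cdot 2\right)}{-1} = \frac{1}{2} \left(- \frac{1}{50}\right) \frac{1}{34} \left(1 + 4 + 64\right) \left(-1\right) = \frac{1}{2} \left(- \frac{1}{50}\right) \frac{1}{34} \cdot 69 \left(-1\right) = \left(- \frac{69}{3400}\right) \left(-1\right) = \frac{69}{3400}$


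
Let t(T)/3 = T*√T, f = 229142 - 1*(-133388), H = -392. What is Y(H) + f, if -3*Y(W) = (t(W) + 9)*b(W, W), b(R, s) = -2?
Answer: 362536 - 10976*I*√2 ≈ 3.6254e+5 - 15522.0*I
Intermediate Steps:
f = 362530 (f = 229142 + 133388 = 362530)
t(T) = 3*T^(3/2) (t(T) = 3*(T*√T) = 3*T^(3/2))
Y(W) = 6 + 2*W^(3/2) (Y(W) = -(3*W^(3/2) + 9)*(-2)/3 = -(9 + 3*W^(3/2))*(-2)/3 = -(-18 - 6*W^(3/2))/3 = 6 + 2*W^(3/2))
Y(H) + f = (6 + 2*(-392)^(3/2)) + 362530 = (6 + 2*(-5488*I*√2)) + 362530 = (6 - 10976*I*√2) + 362530 = 362536 - 10976*I*√2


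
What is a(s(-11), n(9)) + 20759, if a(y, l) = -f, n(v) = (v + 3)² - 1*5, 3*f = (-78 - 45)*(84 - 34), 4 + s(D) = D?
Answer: 22809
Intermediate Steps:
s(D) = -4 + D
f = -2050 (f = ((-78 - 45)*(84 - 34))/3 = (-123*50)/3 = (⅓)*(-6150) = -2050)
n(v) = -5 + (3 + v)² (n(v) = (3 + v)² - 5 = -5 + (3 + v)²)
a(y, l) = 2050 (a(y, l) = -1*(-2050) = 2050)
a(s(-11), n(9)) + 20759 = 2050 + 20759 = 22809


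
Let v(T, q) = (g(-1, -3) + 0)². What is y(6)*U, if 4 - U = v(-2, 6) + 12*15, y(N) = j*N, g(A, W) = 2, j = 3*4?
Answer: -12960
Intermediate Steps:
j = 12
v(T, q) = 4 (v(T, q) = (2 + 0)² = 2² = 4)
y(N) = 12*N
U = -180 (U = 4 - (4 + 12*15) = 4 - (4 + 180) = 4 - 1*184 = 4 - 184 = -180)
y(6)*U = (12*6)*(-180) = 72*(-180) = -12960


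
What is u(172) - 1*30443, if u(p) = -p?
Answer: -30615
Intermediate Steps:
u(172) - 1*30443 = -1*172 - 1*30443 = -172 - 30443 = -30615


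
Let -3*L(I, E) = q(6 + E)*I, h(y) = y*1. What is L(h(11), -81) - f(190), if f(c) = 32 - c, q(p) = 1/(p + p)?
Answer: 71111/450 ≈ 158.02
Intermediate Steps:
q(p) = 1/(2*p)
h(y) = y
L(I, E) = -I/(6*(6 + E)) (L(I, E) = -1/(2*(6 + E))*I/3 = -I/(6*(6 + E)))
L(h(11), -81) - f(190) = -1*11/(36 + 6*(-81)) - (32 - 1*190) = -1*11/(36 - 486) - (32 - 190) = -1*11/(-450) - 1*(-158) = -1*11*(-1/450) + 158 = 11/450 + 158 = 71111/450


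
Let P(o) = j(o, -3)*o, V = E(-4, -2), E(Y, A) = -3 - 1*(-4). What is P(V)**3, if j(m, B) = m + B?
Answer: -8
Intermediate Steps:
j(m, B) = B + m
E(Y, A) = 1 (E(Y, A) = -3 + 4 = 1)
V = 1
P(o) = o*(-3 + o) (P(o) = (-3 + o)*o = o*(-3 + o))
P(V)**3 = (1*(-3 + 1))**3 = (1*(-2))**3 = (-2)**3 = -8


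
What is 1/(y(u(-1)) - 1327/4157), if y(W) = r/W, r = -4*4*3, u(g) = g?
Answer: 4157/198209 ≈ 0.020973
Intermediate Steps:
r = -48 (r = -16*3 = -48)
y(W) = -48/W
1/(y(u(-1)) - 1327/4157) = 1/(-48/(-1) - 1327/4157) = 1/(-48*(-1) - 1327*1/4157) = 1/(48 - 1327/4157) = 1/(198209/4157) = 4157/198209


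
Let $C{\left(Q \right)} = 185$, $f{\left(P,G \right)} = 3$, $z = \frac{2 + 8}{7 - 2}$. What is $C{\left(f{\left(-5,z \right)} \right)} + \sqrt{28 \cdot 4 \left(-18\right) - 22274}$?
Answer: $185 + i \sqrt{24290} \approx 185.0 + 155.85 i$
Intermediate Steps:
$z = 2$ ($z = \frac{10}{5} = 10 \cdot \frac{1}{5} = 2$)
$C{\left(f{\left(-5,z \right)} \right)} + \sqrt{28 \cdot 4 \left(-18\right) - 22274} = 185 + \sqrt{28 \cdot 4 \left(-18\right) - 22274} = 185 + \sqrt{112 \left(-18\right) - 22274} = 185 + \sqrt{-2016 - 22274} = 185 + \sqrt{-24290} = 185 + i \sqrt{24290}$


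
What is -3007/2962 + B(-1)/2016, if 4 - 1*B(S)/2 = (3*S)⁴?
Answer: -232795/213264 ≈ -1.0916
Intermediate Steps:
B(S) = 8 - 162*S⁴ (B(S) = 8 - 2*81*S⁴ = 8 - 162*S⁴)
-3007/2962 + B(-1)/2016 = -3007/2962 + (8 - 162*(-1)⁴)/2016 = -3007*1/2962 + (8 - 162*1)*(1/2016) = -3007/2962 + (8 - 162)*(1/2016) = -3007/2962 - 154*1/2016 = -3007/2962 - 11/144 = -232795/213264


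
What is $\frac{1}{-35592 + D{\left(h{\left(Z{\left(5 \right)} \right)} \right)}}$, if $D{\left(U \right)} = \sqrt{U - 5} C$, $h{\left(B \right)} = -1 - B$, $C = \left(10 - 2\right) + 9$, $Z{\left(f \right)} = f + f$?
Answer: $- \frac{4449}{158349386} - \frac{17 i}{316698772} \approx -2.8096 \cdot 10^{-5} - 5.3679 \cdot 10^{-8} i$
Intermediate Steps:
$Z{\left(f \right)} = 2 f$
$C = 17$ ($C = 8 + 9 = 17$)
$D{\left(U \right)} = 17 \sqrt{-5 + U}$ ($D{\left(U \right)} = \sqrt{U - 5} \cdot 17 = \sqrt{-5 + U} 17 = 17 \sqrt{-5 + U}$)
$\frac{1}{-35592 + D{\left(h{\left(Z{\left(5 \right)} \right)} \right)}} = \frac{1}{-35592 + 17 \sqrt{-5 - \left(1 + 2 \cdot 5\right)}} = \frac{1}{-35592 + 17 \sqrt{-5 - 11}} = \frac{1}{-35592 + 17 \sqrt{-16}} = \frac{1}{-35592 + 17 \cdot 4 i} = \frac{1}{-35592 + 68 i} = \frac{-35592 - 68 i}{1266795088}$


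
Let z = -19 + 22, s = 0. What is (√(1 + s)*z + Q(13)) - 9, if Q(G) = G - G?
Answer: -6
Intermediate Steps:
z = 3
Q(G) = 0
(√(1 + s)*z + Q(13)) - 9 = (√(1 + 0)*3 + 0) - 9 = (√1*3 + 0) - 9 = (1*3 + 0) - 9 = (3 + 0) - 9 = 3 - 9 = -6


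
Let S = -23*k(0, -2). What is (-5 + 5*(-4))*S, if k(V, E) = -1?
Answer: -575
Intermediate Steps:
S = 23 (S = -23*(-1) = 23)
(-5 + 5*(-4))*S = (-5 + 5*(-4))*23 = (-5 - 20)*23 = -25*23 = -575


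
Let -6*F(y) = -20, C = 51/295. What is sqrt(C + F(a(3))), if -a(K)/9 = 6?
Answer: sqrt(2746155)/885 ≈ 1.8725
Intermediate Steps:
C = 51/295 (C = 51*(1/295) = 51/295 ≈ 0.17288)
a(K) = -54 (a(K) = -9*6 = -54)
F(y) = 10/3 (F(y) = -1/6*(-20) = 10/3)
sqrt(C + F(a(3))) = sqrt(51/295 + 10/3) = sqrt(3103/885) = sqrt(2746155)/885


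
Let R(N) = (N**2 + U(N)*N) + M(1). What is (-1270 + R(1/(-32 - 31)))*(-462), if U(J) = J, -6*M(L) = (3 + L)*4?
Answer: 111126664/189 ≈ 5.8797e+5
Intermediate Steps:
M(L) = -2 - 2*L/3 (M(L) = -(3 + L)*4/6 = -(12 + 4*L)/6 = -2 - 2*L/3)
R(N) = -8/3 + 2*N**2 (R(N) = (N**2 + N*N) + (-2 - 2/3*1) = (N**2 + N**2) + (-2 - 2/3) = 2*N**2 - 8/3 = -8/3 + 2*N**2)
(-1270 + R(1/(-32 - 31)))*(-462) = (-1270 + (-8/3 + 2*(1/(-32 - 31))**2))*(-462) = (-1270 + (-8/3 + 2*(1/(-63))**2))*(-462) = (-1270 + (-8/3 + 2*(-1/63)**2))*(-462) = (-1270 + (-8/3 + 2*(1/3969)))*(-462) = (-1270 + (-8/3 + 2/3969))*(-462) = (-1270 - 10582/3969)*(-462) = -5051212/3969*(-462) = 111126664/189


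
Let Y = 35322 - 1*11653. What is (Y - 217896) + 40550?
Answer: -153677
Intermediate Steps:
Y = 23669 (Y = 35322 - 11653 = 23669)
(Y - 217896) + 40550 = (23669 - 217896) + 40550 = -194227 + 40550 = -153677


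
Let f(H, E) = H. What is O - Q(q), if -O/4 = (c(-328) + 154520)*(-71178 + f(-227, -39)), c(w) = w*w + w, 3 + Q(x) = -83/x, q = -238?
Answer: 17794893747191/238 ≈ 7.4768e+10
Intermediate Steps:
Q(x) = -3 - 83/x
c(w) = w + w² (c(w) = w² + w = w + w²)
O = 74768461120 (O = -4*(-328*(1 - 328) + 154520)*(-71178 - 227) = -4*(-328*(-327) + 154520)*(-71405) = -4*(107256 + 154520)*(-71405) = -1047104*(-71405) = -4*(-18692115280) = 74768461120)
O - Q(q) = 74768461120 - (-3 - 83/(-238)) = 74768461120 - (-3 - 83*(-1/238)) = 74768461120 - (-3 + 83/238) = 74768461120 - 1*(-631/238) = 74768461120 + 631/238 = 17794893747191/238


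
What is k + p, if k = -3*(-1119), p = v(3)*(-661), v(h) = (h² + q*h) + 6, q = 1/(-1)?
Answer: -4575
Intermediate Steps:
q = -1 (q = 1*(-1) = -1)
v(h) = 6 + h² - h (v(h) = (h² - h) + 6 = 6 + h² - h)
p = -7932 (p = (6 + 3² - 1*3)*(-661) = (6 + 9 - 3)*(-661) = 12*(-661) = -7932)
k = 3357
k + p = 3357 - 7932 = -4575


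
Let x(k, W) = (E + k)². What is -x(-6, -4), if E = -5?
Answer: -121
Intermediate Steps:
x(k, W) = (-5 + k)²
-x(-6, -4) = -(-5 - 6)² = -1*(-11)² = -1*121 = -121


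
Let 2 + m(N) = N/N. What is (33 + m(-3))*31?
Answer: 992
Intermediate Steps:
m(N) = -1 (m(N) = -2 + N/N = -2 + 1 = -1)
(33 + m(-3))*31 = (33 - 1)*31 = 32*31 = 992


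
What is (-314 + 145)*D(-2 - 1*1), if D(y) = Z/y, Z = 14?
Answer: 2366/3 ≈ 788.67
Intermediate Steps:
D(y) = 14/y
(-314 + 145)*D(-2 - 1*1) = (-314 + 145)*(14/(-2 - 1*1)) = -2366/(-2 - 1) = -2366/(-3) = -2366*(-1)/3 = -169*(-14/3) = 2366/3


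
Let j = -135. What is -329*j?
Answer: 44415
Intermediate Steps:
-329*j = -329*(-135) = 44415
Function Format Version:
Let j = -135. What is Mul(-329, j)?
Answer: 44415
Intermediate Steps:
Mul(-329, j) = Mul(-329, -135) = 44415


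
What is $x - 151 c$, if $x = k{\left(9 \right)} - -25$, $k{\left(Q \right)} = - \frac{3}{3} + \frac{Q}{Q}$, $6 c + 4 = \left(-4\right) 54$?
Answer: $\frac{16685}{3} \approx 5561.7$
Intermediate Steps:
$c = - \frac{110}{3}$ ($c = - \frac{2}{3} + \frac{\left(-4\right) 54}{6} = - \frac{2}{3} + \frac{1}{6} \left(-216\right) = - \frac{2}{3} - 36 = - \frac{110}{3} \approx -36.667$)
$k{\left(Q \right)} = 0$ ($k{\left(Q \right)} = \left(-3\right) \frac{1}{3} + 1 = -1 + 1 = 0$)
$x = 25$ ($x = 0 - -25 = 0 + 25 = 25$)
$x - 151 c = 25 - - \frac{16610}{3} = 25 + \frac{16610}{3} = \frac{16685}{3}$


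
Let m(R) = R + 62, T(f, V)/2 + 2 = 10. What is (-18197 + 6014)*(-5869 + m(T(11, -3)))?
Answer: 70551753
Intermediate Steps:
T(f, V) = 16 (T(f, V) = -4 + 2*10 = -4 + 20 = 16)
m(R) = 62 + R
(-18197 + 6014)*(-5869 + m(T(11, -3))) = (-18197 + 6014)*(-5869 + (62 + 16)) = -12183*(-5869 + 78) = -12183*(-5791) = 70551753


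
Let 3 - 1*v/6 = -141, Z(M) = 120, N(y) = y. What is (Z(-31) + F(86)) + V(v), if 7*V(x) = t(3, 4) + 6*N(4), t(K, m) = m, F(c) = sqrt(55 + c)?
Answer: 124 + sqrt(141) ≈ 135.87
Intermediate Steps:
v = 864 (v = 18 - 6*(-141) = 18 + 846 = 864)
V(x) = 4 (V(x) = (4 + 6*4)/7 = (4 + 24)/7 = (1/7)*28 = 4)
(Z(-31) + F(86)) + V(v) = (120 + sqrt(55 + 86)) + 4 = (120 + sqrt(141)) + 4 = 124 + sqrt(141)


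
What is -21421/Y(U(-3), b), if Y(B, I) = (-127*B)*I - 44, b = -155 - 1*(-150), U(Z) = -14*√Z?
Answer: 235631/59274559 - 95216345*I*√3/118549118 ≈ 0.0039752 - 1.3911*I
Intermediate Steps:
b = -5 (b = -155 + 150 = -5)
Y(B, I) = -44 - 127*B*I (Y(B, I) = -127*B*I - 44 = -44 - 127*B*I)
-21421/Y(U(-3), b) = -21421/(-44 - 127*(-14*I*√3)*(-5)) = -21421/(-44 - 8890*I*√3)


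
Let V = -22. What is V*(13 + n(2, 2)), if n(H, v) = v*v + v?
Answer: -418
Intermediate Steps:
n(H, v) = v + v² (n(H, v) = v² + v = v + v²)
V*(13 + n(2, 2)) = -22*(13 + 2*(1 + 2)) = -22*(13 + 2*3) = -22*(13 + 6) = -22*19 = -418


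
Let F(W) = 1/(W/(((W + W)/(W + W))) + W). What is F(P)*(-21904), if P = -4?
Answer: 2738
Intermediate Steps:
F(W) = 1/(2*W) (F(W) = 1/(W/(((2*W)/((2*W)))) + W) = 1/(W/(((2*W)*(1/(2*W)))) + W) = 1/(W/1 + W) = 1/(W*1 + W) = 1/(W + W) = 1/(2*W))
F(P)*(-21904) = ((1/2)/(-4))*(-21904) = ((1/2)*(-1/4))*(-21904) = -1/8*(-21904) = 2738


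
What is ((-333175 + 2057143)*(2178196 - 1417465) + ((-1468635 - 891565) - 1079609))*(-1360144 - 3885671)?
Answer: -6879741906946306185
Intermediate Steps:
((-333175 + 2057143)*(2178196 - 1417465) + ((-1468635 - 891565) - 1079609))*(-1360144 - 3885671) = (1723968*760731 + (-2360200 - 1079609))*(-5245815) = (1311475900608 - 3439809)*(-5245815) = 1311472460799*(-5245815) = -6879741906946306185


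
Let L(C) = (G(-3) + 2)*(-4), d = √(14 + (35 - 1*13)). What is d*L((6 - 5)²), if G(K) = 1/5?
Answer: -264/5 ≈ -52.800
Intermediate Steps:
d = 6 (d = √(14 + (35 - 13)) = √(14 + 22) = √36 = 6)
G(K) = ⅕ (G(K) = 1*(⅕) = ⅕)
L(C) = -44/5 (L(C) = (⅕ + 2)*(-4) = (11/5)*(-4) = -44/5)
d*L((6 - 5)²) = 6*(-44/5) = -264/5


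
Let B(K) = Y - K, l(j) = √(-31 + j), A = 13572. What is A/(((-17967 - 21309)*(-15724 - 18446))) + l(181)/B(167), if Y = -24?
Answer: 377/37279470 - 5*√6/191 ≈ -0.064113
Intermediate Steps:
B(K) = -24 - K
A/(((-17967 - 21309)*(-15724 - 18446))) + l(181)/B(167) = 13572/(((-17967 - 21309)*(-15724 - 18446))) + √(-31 + 181)/(-24 - 1*167) = 13572/((-39276*(-34170))) + √150/(-24 - 167) = 13572/1342060920 + (5*√6)/(-191) = 13572*(1/1342060920) + (5*√6)*(-1/191) = 377/37279470 - 5*√6/191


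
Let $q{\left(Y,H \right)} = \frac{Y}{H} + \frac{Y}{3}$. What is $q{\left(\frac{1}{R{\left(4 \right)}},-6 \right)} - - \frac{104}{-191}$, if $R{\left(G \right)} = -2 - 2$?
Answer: $- \frac{2687}{4584} \approx -0.58617$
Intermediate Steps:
$R{\left(G \right)} = -4$
$q{\left(Y,H \right)} = \frac{Y}{3} + \frac{Y}{H}$ ($q{\left(Y,H \right)} = \frac{Y}{H} + Y \frac{1}{3} = \frac{Y}{H} + \frac{Y}{3} = \frac{Y}{3} + \frac{Y}{H}$)
$q{\left(\frac{1}{R{\left(4 \right)}},-6 \right)} - - \frac{104}{-191} = \left(\frac{1}{3 \left(-4\right)} + \frac{1}{\left(-4\right) \left(-6\right)}\right) - - \frac{104}{-191} = \left(\frac{1}{3} \left(- \frac{1}{4}\right) - - \frac{1}{24}\right) - \left(-104\right) \left(- \frac{1}{191}\right) = \left(- \frac{1}{12} + \frac{1}{24}\right) - \frac{104}{191} = - \frac{1}{24} - \frac{104}{191} = - \frac{2687}{4584}$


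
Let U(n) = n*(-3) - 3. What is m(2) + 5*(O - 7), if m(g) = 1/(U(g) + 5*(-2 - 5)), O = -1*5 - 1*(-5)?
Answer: -1541/44 ≈ -35.023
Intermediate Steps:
O = 0 (O = -5 + 5 = 0)
U(n) = -3 - 3*n (U(n) = -3*n - 3 = -3 - 3*n)
m(g) = 1/(-38 - 3*g) (m(g) = 1/((-3 - 3*g) + 5*(-2 - 5)) = 1/((-3 - 3*g) + 5*(-7)) = 1/((-3 - 3*g) - 35) = 1/(-38 - 3*g))
m(2) + 5*(O - 7) = -1/(38 + 3*2) + 5*(0 - 7) = -1/(38 + 6) + 5*(-7) = -1/44 - 35 = -1541/44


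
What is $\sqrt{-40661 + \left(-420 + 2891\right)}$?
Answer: $i \sqrt{38190} \approx 195.42 i$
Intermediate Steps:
$\sqrt{-40661 + \left(-420 + 2891\right)} = \sqrt{-40661 + 2471} = \sqrt{-38190} = i \sqrt{38190}$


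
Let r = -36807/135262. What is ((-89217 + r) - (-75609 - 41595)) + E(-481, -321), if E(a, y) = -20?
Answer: 3782835547/135262 ≈ 27967.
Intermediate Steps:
r = -36807/135262 (r = -36807*1/135262 = -36807/135262 ≈ -0.27212)
((-89217 + r) - (-75609 - 41595)) + E(-481, -321) = ((-89217 - 36807/135262) - (-75609 - 41595)) - 20 = (-12067706661/135262 - 1*(-117204)) - 20 = (-12067706661/135262 + 117204) - 20 = 3785540787/135262 - 20 = 3782835547/135262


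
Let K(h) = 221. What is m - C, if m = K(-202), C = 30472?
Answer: -30251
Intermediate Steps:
m = 221
m - C = 221 - 1*30472 = 221 - 30472 = -30251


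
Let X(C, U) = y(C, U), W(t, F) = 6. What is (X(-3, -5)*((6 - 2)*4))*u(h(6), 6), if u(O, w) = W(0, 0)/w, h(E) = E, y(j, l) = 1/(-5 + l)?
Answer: -8/5 ≈ -1.6000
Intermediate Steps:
X(C, U) = 1/(-5 + U)
u(O, w) = 6/w
(X(-3, -5)*((6 - 2)*4))*u(h(6), 6) = (((6 - 2)*4)/(-5 - 5))*(6/6) = ((4*4)/(-10))*(6*(⅙)) = -⅒*16*1 = -8/5*1 = -8/5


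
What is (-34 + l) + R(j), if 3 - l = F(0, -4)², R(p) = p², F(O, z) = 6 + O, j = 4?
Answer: -51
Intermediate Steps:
l = -33 (l = 3 - (6 + 0)² = 3 - 1*6² = 3 - 1*36 = 3 - 36 = -33)
(-34 + l) + R(j) = (-34 - 33) + 4² = -67 + 16 = -51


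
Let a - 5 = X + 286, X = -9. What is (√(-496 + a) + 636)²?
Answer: (636 + I*√214)² ≈ 4.0428e+5 + 18608.0*I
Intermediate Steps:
a = 282 (a = 5 + (-9 + 286) = 5 + 277 = 282)
(√(-496 + a) + 636)² = (√(-496 + 282) + 636)² = (√(-214) + 636)² = (I*√214 + 636)² = (636 + I*√214)²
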